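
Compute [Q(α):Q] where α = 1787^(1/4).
[Q(α):Q] = 4

α is a root of x^4 - 1787. By Eisenstein's criterion at the prime p = 1787 (which divides the constant term 1787 but p^2 = 3193369 does not, since 1787 is squarefree), x^4 - 1787 is irreducible over Q. Hence [Q(α):Q] = 4.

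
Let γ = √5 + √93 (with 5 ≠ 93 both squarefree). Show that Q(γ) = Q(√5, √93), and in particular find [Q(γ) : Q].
[Q(γ) : Q] = 4 (equivalently, Q(γ) = Q(√5, √93))

Obviously Q(γ) ⊆ Q(√5, √93), and [Q(√5, √93):Q] = 4 (since 5, 93 are distinct squarefree integers > 1 with 465 not a perfect square). To show equality we compute the minimal polynomial of γ. From γ = √5 + √93: γ^2 = 5 + 2√(465) + 93 = 98 + 2√(465), so γ^2 - 98 = 2√(465); squaring, (γ^2 - 98)^2 = 4·465, i.e. γ^4 - 196γ^2 + 9604 - 1860 = 0, i.e. γ^4 - 196γ^2 + 7744 = 0. So γ is a root of x^4 - 196x^2 + 7744. This polynomial is irreducible over Q: it has no rational root (each ±√5 ± √93 is irrational), and any factorization into two quadratics over Q would force √(465) ∈ Q (pairing opposite roots) or √5, √93 ∈ Q (other pairings), all impossible. Hence [Q(γ):Q] = 4 = [Q(√5, √93):Q], so Q(γ) = Q(√5, √93).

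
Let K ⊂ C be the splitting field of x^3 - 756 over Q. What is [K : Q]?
[K : Q] = 6

The roots of x^3 - 756 are ∛756, ω∛756, ω^2∛756 where ω = e^(2πi/3) is a primitive cube root of unity, so K = Q(∛756, ω). Now [Q(∛756):Q] = 3 (since 756 is not a perfect cube, x^3 - 756 is irreducible) and [Q(ω):Q] = 2. Both 2 and 3 divide [K:Q], and [K:Q] ≤ 3·2 = 6, so [K:Q] = 6. (Equivalently: Q(∛756) ⊂ R but ω ∉ R, so [K : Q(∛756)] = 2.)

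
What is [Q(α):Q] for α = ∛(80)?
[Q(α):Q] = 3

The minimal polynomial of α is x^3 - 80, irreducible over Q since 80 is not a perfect cube (so x^3 - 80 has no rational root). Hence [Q(α):Q] = deg(m_α) = 3.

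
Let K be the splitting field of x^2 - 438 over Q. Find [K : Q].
[K : Q] = 2

f(x) = x^2 - 438 factors as (x - √438)(x + √438). The splitting field is K = Q(√438). Since 438 is squarefree and > 1, it is not a perfect square, so x^2 - 438 is irreducible over Q and [Q(√438) : Q] = 2. Hence [K : Q] = 2.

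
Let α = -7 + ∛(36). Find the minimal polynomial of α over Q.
m_α(x) = x^3 + 21x^2 + 147x + 307

Set β = α + 7 = ∛(36), so β^3 = 36. Then (α + 7)^3 - 36 = 0, i.e. α is a root of g(x) = (x + 7)^3 - 36 = x^3 + 21x^2 + 147x + 307. Since g(x) = h(x + 7) where h(x) = x^3 - 36, and h is irreducible over Q (because 36 is not a perfect cube, so h has no rational root, and a monic cubic with no rational root is irreducible), g is also irreducible (irreducibility is preserved under the substitution x → x + 7). Hence m_α(x) = x^3 + 21x^2 + 147x + 307.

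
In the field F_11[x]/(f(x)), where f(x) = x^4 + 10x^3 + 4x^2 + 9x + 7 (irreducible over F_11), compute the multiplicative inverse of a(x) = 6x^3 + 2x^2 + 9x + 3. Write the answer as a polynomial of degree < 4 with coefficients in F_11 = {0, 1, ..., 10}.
a(x)^(-1) ≡ 7x^3 + 3x^2 + 5x + 1 (mod f(x))

Since f is irreducible over F_11, F_11[x]/(f) is a field and a(x) ≠ 0 has an inverse. Apply the extended Euclidean algorithm to f(x) and a(x) in F_11[x]: f(x) = (2x + 1)·a(x) + (6x^2 + 5x + 4);  a(x) = (x + 5)·(6x^2 + 5x + 4) + (2x + 5);  (6x^2 + 5x + 4) = (3x + 6)·(2x + 5) + (7). The last nonzero remainder is the constant 7 = gcd(f, a) in F_11. Back-substituting through the division chain expresses 7 = s(x)·a(x) + t(x)·f(x) with s(x) ≡ 5x^3 + 10x^2 + 2x + 7 (mod f), so (5x^3 + 10x^2 + 2x + 7)·a(x) ≡ 7 (mod f). Multiplying by 7^(-1) ≡ 8 in F_11 gives a(x)^(-1) ≡ 8·(5x^3 + 10x^2 + 2x + 7) ≡ 7x^3 + 3x^2 + 5x + 1 (mod f). Check: (6x^3 + 2x^2 + 9x + 3)·(7x^3 + 3x^2 + 5x + 1) = 9x^6 + 10x^5 + 9x^3 + x^2 + 2x + 3 ≡ 1 (mod x^4 + 10x^3 + 4x^2 + 9x + 7).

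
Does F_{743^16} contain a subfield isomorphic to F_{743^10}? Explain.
No: F_{743^10} is not a subfield of F_{743^16}

F_{p^m} embeds in F_{p^n} iff m | n. Here 10 ∤ 16 (since 16 = 1·10 + 6 with remainder 6 ≠ 0), so F_{743^10} is not a subfield of F_{743^16}. Equivalently: if it were, the tower law would give 10 = [F_{743^10}:F_743] dividing [F_{743^16}:F_743] = 16, contradiction.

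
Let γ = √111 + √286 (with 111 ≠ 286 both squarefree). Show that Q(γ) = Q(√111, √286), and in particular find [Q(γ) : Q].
[Q(γ) : Q] = 4 (equivalently, Q(γ) = Q(√111, √286))

Obviously Q(γ) ⊆ Q(√111, √286), and [Q(√111, √286):Q] = 4 (since 111, 286 are distinct squarefree integers > 1 with 31746 not a perfect square). To show equality we compute the minimal polynomial of γ. From γ = √111 + √286: γ^2 = 111 + 2√(31746) + 286 = 397 + 2√(31746), so γ^2 - 397 = 2√(31746); squaring, (γ^2 - 397)^2 = 4·31746, i.e. γ^4 - 794γ^2 + 157609 - 126984 = 0, i.e. γ^4 - 794γ^2 + 30625 = 0. So γ is a root of x^4 - 794x^2 + 30625. This polynomial is irreducible over Q: it has no rational root (each ±√111 ± √286 is irrational), and any factorization into two quadratics over Q would force √(31746) ∈ Q (pairing opposite roots) or √111, √286 ∈ Q (other pairings), all impossible. Hence [Q(γ):Q] = 4 = [Q(√111, √286):Q], so Q(γ) = Q(√111, √286).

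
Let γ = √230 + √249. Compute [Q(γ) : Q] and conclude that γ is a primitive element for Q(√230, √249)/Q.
[Q(γ) : Q] = 4 (equivalently, Q(γ) = Q(√230, √249))

Obviously Q(γ) ⊆ Q(√230, √249), and [Q(√230, √249):Q] = 4 (since 230, 249 are distinct squarefree integers > 1 with 57270 not a perfect square). To show equality we compute the minimal polynomial of γ. From γ = √230 + √249: γ^2 = 230 + 2√(57270) + 249 = 479 + 2√(57270), so γ^2 - 479 = 2√(57270); squaring, (γ^2 - 479)^2 = 4·57270, i.e. γ^4 - 958γ^2 + 229441 - 229080 = 0, i.e. γ^4 - 958γ^2 + 361 = 0. So γ is a root of x^4 - 958x^2 + 361. This polynomial is irreducible over Q: it has no rational root (each ±√230 ± √249 is irrational), and any factorization into two quadratics over Q would force √(57270) ∈ Q (pairing opposite roots) or √230, √249 ∈ Q (other pairings), all impossible. Hence [Q(γ):Q] = 4 = [Q(√230, √249):Q], so Q(γ) = Q(√230, √249).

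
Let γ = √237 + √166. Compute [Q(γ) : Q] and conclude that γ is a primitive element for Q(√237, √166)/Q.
[Q(γ) : Q] = 4 (equivalently, Q(γ) = Q(√237, √166))

Obviously Q(γ) ⊆ Q(√237, √166), and [Q(√237, √166):Q] = 4 (since 237, 166 are distinct squarefree integers > 1 with 39342 not a perfect square). To show equality we compute the minimal polynomial of γ. From γ = √237 + √166: γ^2 = 237 + 2√(39342) + 166 = 403 + 2√(39342), so γ^2 - 403 = 2√(39342); squaring, (γ^2 - 403)^2 = 4·39342, i.e. γ^4 - 806γ^2 + 162409 - 157368 = 0, i.e. γ^4 - 806γ^2 + 5041 = 0. So γ is a root of x^4 - 806x^2 + 5041. This polynomial is irreducible over Q: it has no rational root (each ±√237 ± √166 is irrational), and any factorization into two quadratics over Q would force √(39342) ∈ Q (pairing opposite roots) or √237, √166 ∈ Q (other pairings), all impossible. Hence [Q(γ):Q] = 4 = [Q(√237, √166):Q], so Q(γ) = Q(√237, √166).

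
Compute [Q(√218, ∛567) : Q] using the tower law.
[Q(√218, ∛567) : Q] = 6

Let L = Q(√218, ∛567). Since Q(√218) ⊂ L and [Q(√218):Q] = 2, the tower law gives 2 | [L:Q]. Likewise Q(∛567) ⊂ L with [Q(∛567):Q] = 3 (because 567 is not a perfect cube), so 3 | [L:Q]. As gcd(2,3) = 1, [L:Q] is divisible by 6. Conversely L is generated over Q by √218 and ∛567, so [L:Q] ≤ 2·3 = 6. Therefore [Q(√218, ∛567) : Q] = 6.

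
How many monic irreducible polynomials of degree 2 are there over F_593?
There are 175528 monic irreducible polynomials of degree 2 over F_593

Each element of F_{593^2} that lies in no proper subfield is a root of exactly one monic irreducible of degree 2 over F_593, and each such polynomial has 2 distinct roots in F_{593^2}. By Möbius inversion the count is N_593(2) = (1/2) Σ_{d|2} μ(2/d) · 593^d = (1/2)(μ(2)·593^1 + μ(1)·593^2) = 351056/2 = 175528.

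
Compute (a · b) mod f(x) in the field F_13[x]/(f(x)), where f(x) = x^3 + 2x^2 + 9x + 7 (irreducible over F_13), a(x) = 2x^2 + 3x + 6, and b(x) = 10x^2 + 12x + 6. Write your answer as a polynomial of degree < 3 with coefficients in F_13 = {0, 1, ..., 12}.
a · b ≡ 4x^2 + 6x + 3 (mod f(x))

Multiply in F_13[x]: a(x)·b(x) = (2x^2 + 3x + 6)·(10x^2 + 12x + 6) = 7x^4 + 2x^3 + 4x^2 + 12x + 10. This has degree ≥ 3, so divide by f(x) over F_13: 7x^4 + 2x^3 + 4x^2 + 12x + 10 = (7x + 1)·(x^3 + 2x^2 + 9x + 7) + (4x^2 + 6x + 3). Hence a·b ≡ 4x^2 + 6x + 3 (mod f). (F_13[x]/(f) is a field with 13^3 = 2197 elements since f is irreducible of degree 3.)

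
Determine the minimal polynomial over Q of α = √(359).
m_α(x) = x^2 - 359

α satisfies α^2 - 359 = 0, so x^2 - 359 annihilates α. Since d = 359 is squarefree and ≠ 1, it is not a perfect square in Q, so x^2 - 359 has no rational root and is therefore irreducible over Q (a degree-2 polynomial over a field is irreducible iff it has no root). Hence m_α(x) = x^2 - 359.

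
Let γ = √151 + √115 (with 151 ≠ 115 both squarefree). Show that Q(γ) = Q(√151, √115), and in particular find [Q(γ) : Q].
[Q(γ) : Q] = 4 (equivalently, Q(γ) = Q(√151, √115))

Obviously Q(γ) ⊆ Q(√151, √115), and [Q(√151, √115):Q] = 4 (since 151, 115 are distinct squarefree integers > 1 with 17365 not a perfect square). To show equality we compute the minimal polynomial of γ. From γ = √151 + √115: γ^2 = 151 + 2√(17365) + 115 = 266 + 2√(17365), so γ^2 - 266 = 2√(17365); squaring, (γ^2 - 266)^2 = 4·17365, i.e. γ^4 - 532γ^2 + 70756 - 69460 = 0, i.e. γ^4 - 532γ^2 + 1296 = 0. So γ is a root of x^4 - 532x^2 + 1296. This polynomial is irreducible over Q: it has no rational root (each ±√151 ± √115 is irrational), and any factorization into two quadratics over Q would force √(17365) ∈ Q (pairing opposite roots) or √151, √115 ∈ Q (other pairings), all impossible. Hence [Q(γ):Q] = 4 = [Q(√151, √115):Q], so Q(γ) = Q(√151, √115).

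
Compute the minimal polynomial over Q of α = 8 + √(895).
m_α(x) = x^2 - 16x - 831

From α - 8 = √(895), squaring gives (α - 8)^2 = 895, i.e. α^2 - 16α + 64 = 895, so α^2 - 16α - 831 = 0. The discriminant of x^2 - 16x - 831 is (-16)^2 - 4·(-831) = 256 + 3324 = 3580, and 4·(895) is not a perfect square in Q since 895 is squarefree and ≠ 1. Hence x^2 - 16x - 831 is irreducible over Q and is the minimal polynomial of α.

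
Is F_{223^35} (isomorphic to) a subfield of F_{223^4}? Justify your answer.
No: F_{223^35} is not a subfield of F_{223^4}

F_{p^m} embeds in F_{p^n} iff m | n. Here 35 ∤ 4 (since 4 = 0·35 + 4 with remainder 4 ≠ 0), so F_{223^35} is not a subfield of F_{223^4}. Equivalently: if it were, the tower law would give 35 = [F_{223^35}:F_223] dividing [F_{223^4}:F_223] = 4, contradiction.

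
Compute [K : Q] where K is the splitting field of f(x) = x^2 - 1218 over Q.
[K : Q] = 2

f(x) = x^2 - 1218 factors as (x - √1218)(x + √1218). The splitting field is K = Q(√1218). Since 1218 is squarefree and > 1, it is not a perfect square, so x^2 - 1218 is irreducible over Q and [Q(√1218) : Q] = 2. Hence [K : Q] = 2.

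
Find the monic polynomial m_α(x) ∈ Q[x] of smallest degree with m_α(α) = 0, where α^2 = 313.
m_α(x) = x^2 - 313

α satisfies α^2 - 313 = 0, so x^2 - 313 annihilates α. Since d = 313 is squarefree and ≠ 1, it is not a perfect square in Q, so x^2 - 313 has no rational root and is therefore irreducible over Q (a degree-2 polynomial over a field is irreducible iff it has no root). Hence m_α(x) = x^2 - 313.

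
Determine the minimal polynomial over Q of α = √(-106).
m_α(x) = x^2 + 106

α satisfies α^2 + 106 = 0, so x^2 + 106 annihilates α. Since d = -106 is squarefree and ≠ 1, it is not a perfect square in Q, so x^2 + 106 has no rational root and is therefore irreducible over Q (a degree-2 polynomial over a field is irreducible iff it has no root). Hence m_α(x) = x^2 + 106.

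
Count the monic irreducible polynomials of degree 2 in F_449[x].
There are 100576 monic irreducible polynomials of degree 2 over F_449

Each element of F_{449^2} that lies in no proper subfield is a root of exactly one monic irreducible of degree 2 over F_449, and each such polynomial has 2 distinct roots in F_{449^2}. By Möbius inversion the count is N_449(2) = (1/2) Σ_{d|2} μ(2/d) · 449^d = (1/2)(μ(2)·449^1 + μ(1)·449^2) = 201152/2 = 100576.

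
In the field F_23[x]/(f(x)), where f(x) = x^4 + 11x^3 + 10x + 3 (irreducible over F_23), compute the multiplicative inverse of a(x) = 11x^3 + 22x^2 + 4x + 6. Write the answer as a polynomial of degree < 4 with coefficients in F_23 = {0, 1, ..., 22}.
a(x)^(-1) ≡ 20x^3 + 13x^2 + 15x (mod f(x))

Since f is irreducible over F_23, F_23[x]/(f) is a field and a(x) ≠ 0 has an inverse. Apply the extended Euclidean algorithm to f(x) and a(x) in F_23[x]: f(x) = (21x + 5)·a(x) + (13x^2 + 2x + 19);  a(x) = (15x + 10)·(13x^2 + 2x + 19) + (21x);  (13x^2 + 2x + 19) = (5x + 22)·(21x) + (19). The last nonzero remainder is the constant 19 = gcd(f, a) in F_23. Back-substituting through the division chain expresses 19 = s(x)·a(x) + t(x)·f(x) with s(x) ≡ 12x^3 + 17x^2 + 9x (mod f), so (12x^3 + 17x^2 + 9x)·a(x) ≡ 19 (mod f). Multiplying by 19^(-1) ≡ 17 in F_23 gives a(x)^(-1) ≡ 17·(12x^3 + 17x^2 + 9x) ≡ 20x^3 + 13x^2 + 15x (mod f). Check: (11x^3 + 22x^2 + 4x + 6)·(20x^3 + 13x^2 + 15x) = 13x^6 + 8x^5 + 2x^4 + 19x^3 + 21x ≡ 1 (mod x^4 + 11x^3 + 10x + 3).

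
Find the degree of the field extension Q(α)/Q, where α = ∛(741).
[Q(α):Q] = 3

The minimal polynomial of α is x^3 - 741, irreducible over Q since 741 is not a perfect cube (so x^3 - 741 has no rational root). Hence [Q(α):Q] = deg(m_α) = 3.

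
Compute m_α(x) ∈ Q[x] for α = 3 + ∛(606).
m_α(x) = x^3 - 9x^2 + 27x - 633

Set β = α - 3 = ∛(606), so β^3 = 606. Then (α - 3)^3 - 606 = 0, i.e. α is a root of g(x) = (x - 3)^3 - 606 = x^3 - 9x^2 + 27x - 633. Since g(x) = h(x - 3) where h(x) = x^3 - 606, and h is irreducible over Q (because 606 is not a perfect cube, so h has no rational root, and a monic cubic with no rational root is irreducible), g is also irreducible (irreducibility is preserved under the substitution x → x - 3). Hence m_α(x) = x^3 - 9x^2 + 27x - 633.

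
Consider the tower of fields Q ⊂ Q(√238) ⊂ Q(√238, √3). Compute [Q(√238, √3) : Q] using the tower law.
[Q(√238, √3) : Q] = 4

[Q(√238):Q] = 2 (min poly x^2 - 238, irreducible since 238 is squarefree > 1). For the top step, suppose √3 ∈ Q(√238), say √3 = c + d√238 with c, d ∈ Q. Squaring: 3 = c^2 + 238d^2 + 2cd√238. Since √238 ∉ Q this forces 2cd = 0. If d = 0 then √3 = c ∈ Q, contradicting 3 squarefree > 1. If c = 0 then 3 = 238d^2, so 238·3 = (238d)^2 is a perfect square in Q — but 238·3 = 714 is not a perfect square (since 238 and 3 are distinct squarefree integers). Contradiction. Hence √3 ∉ Q(√238), so x^2 - 3 stays irreducible over Q(√238) and [Q(√238, √3) : Q(√238)] = 2. By the tower law, [Q(√238, √3) : Q] = 2 · 2 = 4.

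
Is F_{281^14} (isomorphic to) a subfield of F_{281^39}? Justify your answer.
No: F_{281^14} is not a subfield of F_{281^39}

F_{p^m} embeds in F_{p^n} iff m | n. Here 14 ∤ 39 (since 39 = 2·14 + 11 with remainder 11 ≠ 0), so F_{281^14} is not a subfield of F_{281^39}. Equivalently: if it were, the tower law would give 14 = [F_{281^14}:F_281] dividing [F_{281^39}:F_281] = 39, contradiction.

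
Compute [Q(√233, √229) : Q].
[Q(√233, √229) : Q] = 4

[Q(√233):Q] = 2 (min poly x^2 - 233, irreducible since 233 is squarefree > 1). For the top step, suppose √229 ∈ Q(√233), say √229 = c + d√233 with c, d ∈ Q. Squaring: 229 = c^2 + 233d^2 + 2cd√233. Since √233 ∉ Q this forces 2cd = 0. If d = 0 then √229 = c ∈ Q, contradicting 229 squarefree > 1. If c = 0 then 229 = 233d^2, so 233·229 = (233d)^2 is a perfect square in Q — but 233·229 = 53357 is not a perfect square (since 233 and 229 are distinct squarefree integers). Contradiction. Hence √229 ∉ Q(√233), so x^2 - 229 stays irreducible over Q(√233) and [Q(√233, √229) : Q(√233)] = 2. By the tower law, [Q(√233, √229) : Q] = 2 · 2 = 4.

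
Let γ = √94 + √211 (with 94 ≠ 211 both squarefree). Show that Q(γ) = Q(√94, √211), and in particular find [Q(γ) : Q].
[Q(γ) : Q] = 4 (equivalently, Q(γ) = Q(√94, √211))

Obviously Q(γ) ⊆ Q(√94, √211), and [Q(√94, √211):Q] = 4 (since 94, 211 are distinct squarefree integers > 1 with 19834 not a perfect square). To show equality we compute the minimal polynomial of γ. From γ = √94 + √211: γ^2 = 94 + 2√(19834) + 211 = 305 + 2√(19834), so γ^2 - 305 = 2√(19834); squaring, (γ^2 - 305)^2 = 4·19834, i.e. γ^4 - 610γ^2 + 93025 - 79336 = 0, i.e. γ^4 - 610γ^2 + 13689 = 0. So γ is a root of x^4 - 610x^2 + 13689. This polynomial is irreducible over Q: it has no rational root (each ±√94 ± √211 is irrational), and any factorization into two quadratics over Q would force √(19834) ∈ Q (pairing opposite roots) or √94, √211 ∈ Q (other pairings), all impossible. Hence [Q(γ):Q] = 4 = [Q(√94, √211):Q], so Q(γ) = Q(√94, √211).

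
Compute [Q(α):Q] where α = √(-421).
[Q(α):Q] = 2

[Q(α):Q] equals the degree of the minimal polynomial of α. Here α^2 = -421 and x^2 + 421 is irreducible (d = -421 is squarefree, ≠ 1, hence not a square), so deg(m_α) = 2. Thus [Q(α):Q] = 2.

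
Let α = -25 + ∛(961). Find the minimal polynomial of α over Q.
m_α(x) = x^3 + 75x^2 + 1875x + 14664

Set β = α + 25 = ∛(961), so β^3 = 961. Then (α + 25)^3 - 961 = 0, i.e. α is a root of g(x) = (x + 25)^3 - 961 = x^3 + 75x^2 + 1875x + 14664. Since g(x) = h(x + 25) where h(x) = x^3 - 961, and h is irreducible over Q (because 961 is not a perfect cube, so h has no rational root, and a monic cubic with no rational root is irreducible), g is also irreducible (irreducibility is preserved under the substitution x → x + 25). Hence m_α(x) = x^3 + 75x^2 + 1875x + 14664.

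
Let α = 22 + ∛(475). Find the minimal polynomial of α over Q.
m_α(x) = x^3 - 66x^2 + 1452x - 11123

Set β = α - 22 = ∛(475), so β^3 = 475. Then (α - 22)^3 - 475 = 0, i.e. α is a root of g(x) = (x - 22)^3 - 475 = x^3 - 66x^2 + 1452x - 11123. Since g(x) = h(x - 22) where h(x) = x^3 - 475, and h is irreducible over Q (because 475 is not a perfect cube, so h has no rational root, and a monic cubic with no rational root is irreducible), g is also irreducible (irreducibility is preserved under the substitution x → x - 22). Hence m_α(x) = x^3 - 66x^2 + 1452x - 11123.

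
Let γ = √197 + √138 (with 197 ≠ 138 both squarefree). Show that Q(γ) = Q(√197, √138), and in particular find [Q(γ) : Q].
[Q(γ) : Q] = 4 (equivalently, Q(γ) = Q(√197, √138))

Obviously Q(γ) ⊆ Q(√197, √138), and [Q(√197, √138):Q] = 4 (since 197, 138 are distinct squarefree integers > 1 with 27186 not a perfect square). To show equality we compute the minimal polynomial of γ. From γ = √197 + √138: γ^2 = 197 + 2√(27186) + 138 = 335 + 2√(27186), so γ^2 - 335 = 2√(27186); squaring, (γ^2 - 335)^2 = 4·27186, i.e. γ^4 - 670γ^2 + 112225 - 108744 = 0, i.e. γ^4 - 670γ^2 + 3481 = 0. So γ is a root of x^4 - 670x^2 + 3481. This polynomial is irreducible over Q: it has no rational root (each ±√197 ± √138 is irrational), and any factorization into two quadratics over Q would force √(27186) ∈ Q (pairing opposite roots) or √197, √138 ∈ Q (other pairings), all impossible. Hence [Q(γ):Q] = 4 = [Q(√197, √138):Q], so Q(γ) = Q(√197, √138).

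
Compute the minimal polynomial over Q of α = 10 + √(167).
m_α(x) = x^2 - 20x - 67

From α - 10 = √(167), squaring gives (α - 10)^2 = 167, i.e. α^2 - 20α + 100 = 167, so α^2 - 20α - 67 = 0. The discriminant of x^2 - 20x - 67 is (-20)^2 - 4·(-67) = 400 + 268 = 668, and 4·(167) is not a perfect square in Q since 167 is squarefree and ≠ 1. Hence x^2 - 20x - 67 is irreducible over Q and is the minimal polynomial of α.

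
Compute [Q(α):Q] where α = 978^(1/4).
[Q(α):Q] = 4

α is a root of x^4 - 978. By Eisenstein's criterion at the prime p = 2 (which divides the constant term 978 but p^2 = 4 does not, since 978 is squarefree), x^4 - 978 is irreducible over Q. Hence [Q(α):Q] = 4.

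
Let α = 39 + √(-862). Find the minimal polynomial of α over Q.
m_α(x) = x^2 - 78x + 2383

From α - 39 = √(-862), squaring gives (α - 39)^2 = -862, i.e. α^2 - 78α + 1521 = -862, so α^2 - 78α + 2383 = 0. The discriminant of x^2 - 78x + 2383 is (-78)^2 - 4·(2383) = 6084 - 9532 = -3448, and 4·(-862) is not a perfect square in Q since -862 is squarefree and ≠ 1. Hence x^2 - 78x + 2383 is irreducible over Q and is the minimal polynomial of α.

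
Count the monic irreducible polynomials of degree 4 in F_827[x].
There are 116939548278 monic irreducible polynomials of degree 4 over F_827

Each element of F_{827^4} that lies in no proper subfield is a root of exactly one monic irreducible of degree 4 over F_827, and each such polynomial has 4 distinct roots in F_{827^4}. By Möbius inversion the count is N_827(4) = (1/4) Σ_{d|4} μ(4/d) · 827^d = (1/4)(μ(4)·827^1 + μ(2)·827^2 + μ(1)·827^4) = 467758193112/4 = 116939548278.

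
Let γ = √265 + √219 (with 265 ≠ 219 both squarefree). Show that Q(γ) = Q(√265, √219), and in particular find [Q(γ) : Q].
[Q(γ) : Q] = 4 (equivalently, Q(γ) = Q(√265, √219))

Obviously Q(γ) ⊆ Q(√265, √219), and [Q(√265, √219):Q] = 4 (since 265, 219 are distinct squarefree integers > 1 with 58035 not a perfect square). To show equality we compute the minimal polynomial of γ. From γ = √265 + √219: γ^2 = 265 + 2√(58035) + 219 = 484 + 2√(58035), so γ^2 - 484 = 2√(58035); squaring, (γ^2 - 484)^2 = 4·58035, i.e. γ^4 - 968γ^2 + 234256 - 232140 = 0, i.e. γ^4 - 968γ^2 + 2116 = 0. So γ is a root of x^4 - 968x^2 + 2116. This polynomial is irreducible over Q: it has no rational root (each ±√265 ± √219 is irrational), and any factorization into two quadratics over Q would force √(58035) ∈ Q (pairing opposite roots) or √265, √219 ∈ Q (other pairings), all impossible. Hence [Q(γ):Q] = 4 = [Q(√265, √219):Q], so Q(γ) = Q(√265, √219).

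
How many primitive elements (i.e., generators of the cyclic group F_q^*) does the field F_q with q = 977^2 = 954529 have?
There are φ(954528) = 311040 primitive elements

F_q^* is cyclic of order q - 1 = 954528. A cyclic group of order m has exactly φ(m) generators. Here m = 954528 = 2^5 · 3 · 61 · 163, so the number of primitive elements is φ(954528) = 311040.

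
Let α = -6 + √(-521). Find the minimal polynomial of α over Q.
m_α(x) = x^2 + 12x + 557

From α + 6 = √(-521), squaring gives (α + 6)^2 = -521, i.e. α^2 + 12α + 36 = -521, so α^2 + 12α + 557 = 0. The discriminant of x^2 + 12x + 557 is (12)^2 - 4·(557) = 144 - 2228 = -2084, and 4·(-521) is not a perfect square in Q since -521 is squarefree and ≠ 1. Hence x^2 + 12x + 557 is irreducible over Q and is the minimal polynomial of α.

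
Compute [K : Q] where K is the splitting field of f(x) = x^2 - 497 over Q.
[K : Q] = 2

f(x) = x^2 - 497 factors as (x - √497)(x + √497). The splitting field is K = Q(√497). Since 497 is squarefree and > 1, it is not a perfect square, so x^2 - 497 is irreducible over Q and [Q(√497) : Q] = 2. Hence [K : Q] = 2.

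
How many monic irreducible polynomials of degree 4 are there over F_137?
There are 88064148 monic irreducible polynomials of degree 4 over F_137

Each element of F_{137^4} that lies in no proper subfield is a root of exactly one monic irreducible of degree 4 over F_137, and each such polynomial has 4 distinct roots in F_{137^4}. By Möbius inversion the count is N_137(4) = (1/4) Σ_{d|4} μ(4/d) · 137^d = (1/4)(μ(4)·137^1 + μ(2)·137^2 + μ(1)·137^4) = 352256592/4 = 88064148.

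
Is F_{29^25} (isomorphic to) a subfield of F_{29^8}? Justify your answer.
No: F_{29^25} is not a subfield of F_{29^8}

F_{p^m} embeds in F_{p^n} iff m | n. Here 25 ∤ 8 (since 8 = 0·25 + 8 with remainder 8 ≠ 0), so F_{29^25} is not a subfield of F_{29^8}. Equivalently: if it were, the tower law would give 25 = [F_{29^25}:F_29] dividing [F_{29^8}:F_29] = 8, contradiction.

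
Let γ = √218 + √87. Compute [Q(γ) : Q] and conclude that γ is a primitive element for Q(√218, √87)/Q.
[Q(γ) : Q] = 4 (equivalently, Q(γ) = Q(√218, √87))

Obviously Q(γ) ⊆ Q(√218, √87), and [Q(√218, √87):Q] = 4 (since 218, 87 are distinct squarefree integers > 1 with 18966 not a perfect square). To show equality we compute the minimal polynomial of γ. From γ = √218 + √87: γ^2 = 218 + 2√(18966) + 87 = 305 + 2√(18966), so γ^2 - 305 = 2√(18966); squaring, (γ^2 - 305)^2 = 4·18966, i.e. γ^4 - 610γ^2 + 93025 - 75864 = 0, i.e. γ^4 - 610γ^2 + 17161 = 0. So γ is a root of x^4 - 610x^2 + 17161. This polynomial is irreducible over Q: it has no rational root (each ±√218 ± √87 is irrational), and any factorization into two quadratics over Q would force √(18966) ∈ Q (pairing opposite roots) or √218, √87 ∈ Q (other pairings), all impossible. Hence [Q(γ):Q] = 4 = [Q(√218, √87):Q], so Q(γ) = Q(√218, √87).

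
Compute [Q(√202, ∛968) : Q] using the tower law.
[Q(√202, ∛968) : Q] = 6

Let L = Q(√202, ∛968). Since Q(√202) ⊂ L and [Q(√202):Q] = 2, the tower law gives 2 | [L:Q]. Likewise Q(∛968) ⊂ L with [Q(∛968):Q] = 3 (because 968 is not a perfect cube), so 3 | [L:Q]. As gcd(2,3) = 1, [L:Q] is divisible by 6. Conversely L is generated over Q by √202 and ∛968, so [L:Q] ≤ 2·3 = 6. Therefore [Q(√202, ∛968) : Q] = 6.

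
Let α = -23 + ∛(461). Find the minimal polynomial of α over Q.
m_α(x) = x^3 + 69x^2 + 1587x + 11706

Set β = α + 23 = ∛(461), so β^3 = 461. Then (α + 23)^3 - 461 = 0, i.e. α is a root of g(x) = (x + 23)^3 - 461 = x^3 + 69x^2 + 1587x + 11706. Since g(x) = h(x + 23) where h(x) = x^3 - 461, and h is irreducible over Q (because 461 is not a perfect cube, so h has no rational root, and a monic cubic with no rational root is irreducible), g is also irreducible (irreducibility is preserved under the substitution x → x + 23). Hence m_α(x) = x^3 + 69x^2 + 1587x + 11706.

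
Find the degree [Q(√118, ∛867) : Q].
[Q(√118, ∛867) : Q] = 6

Let L = Q(√118, ∛867). Since Q(√118) ⊂ L and [Q(√118):Q] = 2, the tower law gives 2 | [L:Q]. Likewise Q(∛867) ⊂ L with [Q(∛867):Q] = 3 (because 867 is not a perfect cube), so 3 | [L:Q]. As gcd(2,3) = 1, [L:Q] is divisible by 6. Conversely L is generated over Q by √118 and ∛867, so [L:Q] ≤ 2·3 = 6. Therefore [Q(√118, ∛867) : Q] = 6.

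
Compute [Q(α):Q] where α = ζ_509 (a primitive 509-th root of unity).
[Q(α):Q] = 508

The minimal polynomial of ζ_509 over Q is the 509-th cyclotomic polynomial Φ_509(x), which is irreducible over Q and has degree φ(509) = 508. Hence [Q(α):Q] = φ(509) = 508.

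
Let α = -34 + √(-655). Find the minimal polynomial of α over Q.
m_α(x) = x^2 + 68x + 1811

From α + 34 = √(-655), squaring gives (α + 34)^2 = -655, i.e. α^2 + 68α + 1156 = -655, so α^2 + 68α + 1811 = 0. The discriminant of x^2 + 68x + 1811 is (68)^2 - 4·(1811) = 4624 - 7244 = -2620, and 4·(-655) is not a perfect square in Q since -655 is squarefree and ≠ 1. Hence x^2 + 68x + 1811 is irreducible over Q and is the minimal polynomial of α.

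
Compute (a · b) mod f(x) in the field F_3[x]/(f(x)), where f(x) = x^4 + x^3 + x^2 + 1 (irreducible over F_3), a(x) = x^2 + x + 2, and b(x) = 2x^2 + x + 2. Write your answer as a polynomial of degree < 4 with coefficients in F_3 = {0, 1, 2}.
a · b ≡ x^3 + 2x^2 + x + 2 (mod f(x))

Multiply in F_3[x]: a(x)·b(x) = (x^2 + x + 2)·(2x^2 + x + 2) = 2x^4 + x^2 + x + 1. This has degree ≥ 4, so divide by f(x) over F_3: 2x^4 + x^2 + x + 1 = (2)·(x^4 + x^3 + x^2 + 1) + (x^3 + 2x^2 + x + 2). Hence a·b ≡ x^3 + 2x^2 + x + 2 (mod f). (F_3[x]/(f) is a field with 3^4 = 81 elements since f is irreducible of degree 4.)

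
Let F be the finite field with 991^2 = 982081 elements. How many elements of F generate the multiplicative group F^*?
There are φ(982080) = 230400 primitive elements

F_q^* is cyclic of order q - 1 = 982080. A cyclic group of order m has exactly φ(m) generators. Here m = 982080 = 2^6 · 3^2 · 5 · 11 · 31, so the number of primitive elements is φ(982080) = 230400.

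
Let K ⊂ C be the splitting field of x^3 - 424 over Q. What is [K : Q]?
[K : Q] = 6

The roots of x^3 - 424 are ∛424, ω∛424, ω^2∛424 where ω = e^(2πi/3) is a primitive cube root of unity, so K = Q(∛424, ω). Now [Q(∛424):Q] = 3 (since 424 is not a perfect cube, x^3 - 424 is irreducible) and [Q(ω):Q] = 2. Both 2 and 3 divide [K:Q], and [K:Q] ≤ 3·2 = 6, so [K:Q] = 6. (Equivalently: Q(∛424) ⊂ R but ω ∉ R, so [K : Q(∛424)] = 2.)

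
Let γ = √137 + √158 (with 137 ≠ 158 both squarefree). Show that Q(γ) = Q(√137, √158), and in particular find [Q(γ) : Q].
[Q(γ) : Q] = 4 (equivalently, Q(γ) = Q(√137, √158))

Obviously Q(γ) ⊆ Q(√137, √158), and [Q(√137, √158):Q] = 4 (since 137, 158 are distinct squarefree integers > 1 with 21646 not a perfect square). To show equality we compute the minimal polynomial of γ. From γ = √137 + √158: γ^2 = 137 + 2√(21646) + 158 = 295 + 2√(21646), so γ^2 - 295 = 2√(21646); squaring, (γ^2 - 295)^2 = 4·21646, i.e. γ^4 - 590γ^2 + 87025 - 86584 = 0, i.e. γ^4 - 590γ^2 + 441 = 0. So γ is a root of x^4 - 590x^2 + 441. This polynomial is irreducible over Q: it has no rational root (each ±√137 ± √158 is irrational), and any factorization into two quadratics over Q would force √(21646) ∈ Q (pairing opposite roots) or √137, √158 ∈ Q (other pairings), all impossible. Hence [Q(γ):Q] = 4 = [Q(√137, √158):Q], so Q(γ) = Q(√137, √158).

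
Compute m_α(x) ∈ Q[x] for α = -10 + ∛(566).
m_α(x) = x^3 + 30x^2 + 300x + 434

Set β = α + 10 = ∛(566), so β^3 = 566. Then (α + 10)^3 - 566 = 0, i.e. α is a root of g(x) = (x + 10)^3 - 566 = x^3 + 30x^2 + 300x + 434. Since g(x) = h(x + 10) where h(x) = x^3 - 566, and h is irreducible over Q (because 566 is not a perfect cube, so h has no rational root, and a monic cubic with no rational root is irreducible), g is also irreducible (irreducibility is preserved under the substitution x → x + 10). Hence m_α(x) = x^3 + 30x^2 + 300x + 434.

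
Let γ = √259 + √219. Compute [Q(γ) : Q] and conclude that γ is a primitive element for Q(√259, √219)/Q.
[Q(γ) : Q] = 4 (equivalently, Q(γ) = Q(√259, √219))

Obviously Q(γ) ⊆ Q(√259, √219), and [Q(√259, √219):Q] = 4 (since 259, 219 are distinct squarefree integers > 1 with 56721 not a perfect square). To show equality we compute the minimal polynomial of γ. From γ = √259 + √219: γ^2 = 259 + 2√(56721) + 219 = 478 + 2√(56721), so γ^2 - 478 = 2√(56721); squaring, (γ^2 - 478)^2 = 4·56721, i.e. γ^4 - 956γ^2 + 228484 - 226884 = 0, i.e. γ^4 - 956γ^2 + 1600 = 0. So γ is a root of x^4 - 956x^2 + 1600. This polynomial is irreducible over Q: it has no rational root (each ±√259 ± √219 is irrational), and any factorization into two quadratics over Q would force √(56721) ∈ Q (pairing opposite roots) or √259, √219 ∈ Q (other pairings), all impossible. Hence [Q(γ):Q] = 4 = [Q(√259, √219):Q], so Q(γ) = Q(√259, √219).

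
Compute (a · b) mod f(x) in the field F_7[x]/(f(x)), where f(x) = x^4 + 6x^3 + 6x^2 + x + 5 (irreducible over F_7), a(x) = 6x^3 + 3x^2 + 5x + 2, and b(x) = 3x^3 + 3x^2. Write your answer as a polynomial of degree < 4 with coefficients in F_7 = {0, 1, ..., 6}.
a · b ≡ 2x^3 + 3x + 6 (mod f(x))

Multiply in F_7[x]: a(x)·b(x) = (6x^3 + 3x^2 + 5x + 2)·(3x^3 + 3x^2) = 4x^6 + 6x^5 + 3x^4 + 6x^2. This has degree ≥ 4, so divide by f(x) over F_7: 4x^6 + 6x^5 + 3x^4 + 6x^2 = (4x^2 + 3x + 3)·(x^4 + 6x^3 + 6x^2 + x + 5) + (2x^3 + 3x + 6). Hence a·b ≡ 2x^3 + 3x + 6 (mod f). (F_7[x]/(f) is a field with 7^4 = 2401 elements since f is irreducible of degree 4.)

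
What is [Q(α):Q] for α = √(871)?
[Q(α):Q] = 2

[Q(α):Q] equals the degree of the minimal polynomial of α. Here α^2 = 871 and x^2 - 871 is irreducible (d = 871 is squarefree, ≠ 1, hence not a square), so deg(m_α) = 2. Thus [Q(α):Q] = 2.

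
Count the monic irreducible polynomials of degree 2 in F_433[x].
There are 93528 monic irreducible polynomials of degree 2 over F_433

Each element of F_{433^2} that lies in no proper subfield is a root of exactly one monic irreducible of degree 2 over F_433, and each such polynomial has 2 distinct roots in F_{433^2}. By Möbius inversion the count is N_433(2) = (1/2) Σ_{d|2} μ(2/d) · 433^d = (1/2)(μ(2)·433^1 + μ(1)·433^2) = 187056/2 = 93528.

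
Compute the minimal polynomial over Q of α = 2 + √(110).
m_α(x) = x^2 - 4x - 106

From α - 2 = √(110), squaring gives (α - 2)^2 = 110, i.e. α^2 - 4α + 4 = 110, so α^2 - 4α - 106 = 0. The discriminant of x^2 - 4x - 106 is (-4)^2 - 4·(-106) = 16 + 424 = 440, and 4·(110) is not a perfect square in Q since 110 is squarefree and ≠ 1. Hence x^2 - 4x - 106 is irreducible over Q and is the minimal polynomial of α.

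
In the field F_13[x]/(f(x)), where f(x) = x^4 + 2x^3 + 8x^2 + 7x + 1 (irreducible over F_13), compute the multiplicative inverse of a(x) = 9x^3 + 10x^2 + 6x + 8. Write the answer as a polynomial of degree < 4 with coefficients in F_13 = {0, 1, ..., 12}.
a(x)^(-1) ≡ 9x^3 + 8x^2 + 2x + 8 (mod f(x))

Since f is irreducible over F_13, F_13[x]/(f) is a field and a(x) ≠ 0 has an inverse. Apply the extended Euclidean algorithm to f(x) and a(x) in F_13[x]: f(x) = (3x + 7)·a(x) + (11x^2 + 6x + 10);  a(x) = (2x + 1)·(11x^2 + 6x + 10) + (6x + 11);  (11x^2 + 6x + 10) = (4x + 11)·(6x + 11) + (6). The last nonzero remainder is the constant 6 = gcd(f, a) in F_13. Back-substituting through the division chain expresses 6 = s(x)·a(x) + t(x)·f(x) with s(x) ≡ 2x^3 + 9x^2 + 12x + 9 (mod f), so (2x^3 + 9x^2 + 12x + 9)·a(x) ≡ 6 (mod f). Multiplying by 6^(-1) ≡ 11 in F_13 gives a(x)^(-1) ≡ 11·(2x^3 + 9x^2 + 12x + 9) ≡ 9x^3 + 8x^2 + 2x + 8 (mod f). Check: (9x^3 + 10x^2 + 6x + 8)·(9x^3 + 8x^2 + 2x + 8) = 3x^6 + 6x^5 + 9x^4 + 4x^3 + 12x + 12 ≡ 1 (mod x^4 + 2x^3 + 8x^2 + 7x + 1).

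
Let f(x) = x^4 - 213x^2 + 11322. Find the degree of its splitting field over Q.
[K : Q] = 4

Solving the quadratic in x^2: x^2 = (213 ± √(213^2 - 4·11322))/2 = (213 ± √81)/2 = (213 ± 9)/2, giving x^2 = 111 or x^2 = 102. So f(x) = (x^2 - 111)(x^2 - 102) and the roots of f are ±√111, ±√102. Hence the splitting field is K = Q(√111, √102). Since 111 and 102 are distinct squarefree integers > 1, their product 11322 is not a perfect square, so √102 ∉ Q(√111). By the tower law [K:Q] = [Q(√111,√102):Q(√111)] · [Q(√111):Q] = 2 · 2 = 4.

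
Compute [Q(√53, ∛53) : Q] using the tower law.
[Q(√53, ∛53) : Q] = 6

Let L = Q(√53, ∛53). Since Q(√53) ⊂ L and [Q(√53):Q] = 2, the tower law gives 2 | [L:Q]. Likewise Q(∛53) ⊂ L with [Q(∛53):Q] = 3 (because 53 is not a perfect cube), so 3 | [L:Q]. As gcd(2,3) = 1, [L:Q] is divisible by 6. Conversely L is generated over Q by √53 and ∛53, so [L:Q] ≤ 2·3 = 6. Therefore [Q(√53, ∛53) : Q] = 6.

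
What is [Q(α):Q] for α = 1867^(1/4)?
[Q(α):Q] = 4

α is a root of x^4 - 1867. By Eisenstein's criterion at the prime p = 1867 (which divides the constant term 1867 but p^2 = 3485689 does not, since 1867 is squarefree), x^4 - 1867 is irreducible over Q. Hence [Q(α):Q] = 4.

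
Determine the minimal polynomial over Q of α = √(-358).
m_α(x) = x^2 + 358

α satisfies α^2 + 358 = 0, so x^2 + 358 annihilates α. Since d = -358 is squarefree and ≠ 1, it is not a perfect square in Q, so x^2 + 358 has no rational root and is therefore irreducible over Q (a degree-2 polynomial over a field is irreducible iff it has no root). Hence m_α(x) = x^2 + 358.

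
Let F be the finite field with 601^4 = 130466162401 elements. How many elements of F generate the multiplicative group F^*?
There are φ(130466162400) = 28983951360 primitive elements

F_q^* is cyclic of order q - 1 = 130466162400. A cyclic group of order m has exactly φ(m) generators. Here m = 130466162400 = 2^5 · 3 · 5^2 · 7 · 43 · 313 · 577, so the number of primitive elements is φ(130466162400) = 28983951360.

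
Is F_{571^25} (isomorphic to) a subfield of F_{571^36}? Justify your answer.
No: F_{571^25} is not a subfield of F_{571^36}

F_{p^m} embeds in F_{p^n} iff m | n. Here 25 ∤ 36 (since 36 = 1·25 + 11 with remainder 11 ≠ 0), so F_{571^25} is not a subfield of F_{571^36}. Equivalently: if it were, the tower law would give 25 = [F_{571^25}:F_571] dividing [F_{571^36}:F_571] = 36, contradiction.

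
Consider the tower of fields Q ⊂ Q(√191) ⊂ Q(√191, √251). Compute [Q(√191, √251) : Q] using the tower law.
[Q(√191, √251) : Q] = 4

[Q(√191):Q] = 2 (min poly x^2 - 191, irreducible since 191 is squarefree > 1). For the top step, suppose √251 ∈ Q(√191), say √251 = c + d√191 with c, d ∈ Q. Squaring: 251 = c^2 + 191d^2 + 2cd√191. Since √191 ∉ Q this forces 2cd = 0. If d = 0 then √251 = c ∈ Q, contradicting 251 squarefree > 1. If c = 0 then 251 = 191d^2, so 191·251 = (191d)^2 is a perfect square in Q — but 191·251 = 47941 is not a perfect square (since 191 and 251 are distinct squarefree integers). Contradiction. Hence √251 ∉ Q(√191), so x^2 - 251 stays irreducible over Q(√191) and [Q(√191, √251) : Q(√191)] = 2. By the tower law, [Q(√191, √251) : Q] = 2 · 2 = 4.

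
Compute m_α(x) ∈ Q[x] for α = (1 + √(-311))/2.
m_α(x) = x^2 - x + 78

From 2α - 1 = √(-311), squaring gives (2α - 1)^2 = -311, i.e. 4α^2 - 4α + 1 = -311, so α^2 - α + (1 + 311)/4 = 0. Since -311 ≡ 1 (mod 4), (1 + 311)/4 = 78 ∈ Z. The polynomial x^2 - x + 78 has discriminant 1 - 4·(78) = -311, which is not a perfect square in Q (d = -311 is squarefree and ≠ 1), so x^2 - x + 78 is irreducible over Q. It is the minimal polynomial of α.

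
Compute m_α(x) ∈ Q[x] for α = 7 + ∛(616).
m_α(x) = x^3 - 21x^2 + 147x - 959

Set β = α - 7 = ∛(616), so β^3 = 616. Then (α - 7)^3 - 616 = 0, i.e. α is a root of g(x) = (x - 7)^3 - 616 = x^3 - 21x^2 + 147x - 959. Since g(x) = h(x - 7) where h(x) = x^3 - 616, and h is irreducible over Q (because 616 is not a perfect cube, so h has no rational root, and a monic cubic with no rational root is irreducible), g is also irreducible (irreducibility is preserved under the substitution x → x - 7). Hence m_α(x) = x^3 - 21x^2 + 147x - 959.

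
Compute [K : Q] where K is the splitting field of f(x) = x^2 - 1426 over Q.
[K : Q] = 2

f(x) = x^2 - 1426 factors as (x - √1426)(x + √1426). The splitting field is K = Q(√1426). Since 1426 is squarefree and > 1, it is not a perfect square, so x^2 - 1426 is irreducible over Q and [Q(√1426) : Q] = 2. Hence [K : Q] = 2.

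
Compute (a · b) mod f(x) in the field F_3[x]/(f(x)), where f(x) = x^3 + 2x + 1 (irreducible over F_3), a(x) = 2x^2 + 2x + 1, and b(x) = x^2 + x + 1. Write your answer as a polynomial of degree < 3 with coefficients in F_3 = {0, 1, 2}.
a · b ≡ x^2 + 2x (mod f(x))

Multiply in F_3[x]: a(x)·b(x) = (2x^2 + 2x + 1)·(x^2 + x + 1) = 2x^4 + x^3 + 2x^2 + 1. This has degree ≥ 3, so divide by f(x) over F_3: 2x^4 + x^3 + 2x^2 + 1 = (2x + 1)·(x^3 + 2x + 1) + (x^2 + 2x). Hence a·b ≡ x^2 + 2x (mod f). (F_3[x]/(f) is a field with 3^3 = 27 elements since f is irreducible of degree 3.)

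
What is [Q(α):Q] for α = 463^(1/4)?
[Q(α):Q] = 4

α is a root of x^4 - 463. By Eisenstein's criterion at the prime p = 463 (which divides the constant term 463 but p^2 = 214369 does not, since 463 is squarefree), x^4 - 463 is irreducible over Q. Hence [Q(α):Q] = 4.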